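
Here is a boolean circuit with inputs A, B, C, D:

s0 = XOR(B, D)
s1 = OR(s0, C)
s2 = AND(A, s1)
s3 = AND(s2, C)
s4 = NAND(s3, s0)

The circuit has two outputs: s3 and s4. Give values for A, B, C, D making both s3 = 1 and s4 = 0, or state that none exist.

A=1, B=1, C=1, D=0

Check with A=1, B=1, C=1, D=0:
s0 = XOR(B, D) = XOR(1, 0) = 1
s1 = OR(s0, C) = OR(1, 1) = 1
s2 = AND(A, s1) = AND(1, 1) = 1
s3 = AND(s2, C) = AND(1, 1) = 1
s4 = NAND(s3, s0) = NAND(1, 1) = 0
So s3 = 1 and s4 = 0.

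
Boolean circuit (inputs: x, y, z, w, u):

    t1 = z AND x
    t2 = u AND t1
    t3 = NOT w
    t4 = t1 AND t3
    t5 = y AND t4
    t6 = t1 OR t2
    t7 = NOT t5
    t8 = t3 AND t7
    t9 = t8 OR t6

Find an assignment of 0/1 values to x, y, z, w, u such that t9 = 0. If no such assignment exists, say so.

Check with x=0, y=0, z=1, w=1, u=1:
t1 = z AND x = 1 AND 0 = 0
t2 = u AND t1 = 1 AND 0 = 0
t3 = NOT w = NOT 1 = 0
t4 = t1 AND t3 = 0 AND 0 = 0
t5 = y AND t4 = 0 AND 0 = 0
t6 = t1 OR t2 = 0 OR 0 = 0
t7 = NOT t5 = NOT 0 = 1
t8 = t3 AND t7 = 0 AND 1 = 0
t9 = t8 OR t6 = 0 OR 0 = 0
So t9 = 0 as required.

x=0, y=0, z=1, w=1, u=1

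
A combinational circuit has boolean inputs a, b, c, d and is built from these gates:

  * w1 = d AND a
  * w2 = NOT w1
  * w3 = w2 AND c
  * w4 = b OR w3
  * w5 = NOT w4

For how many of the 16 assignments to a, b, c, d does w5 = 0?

11

w5 = NOT w4 must be 0, so w4 = 1.
Enumerating the 16 input combinations, 11 give w5 = 0 and 5 give w5 = 1.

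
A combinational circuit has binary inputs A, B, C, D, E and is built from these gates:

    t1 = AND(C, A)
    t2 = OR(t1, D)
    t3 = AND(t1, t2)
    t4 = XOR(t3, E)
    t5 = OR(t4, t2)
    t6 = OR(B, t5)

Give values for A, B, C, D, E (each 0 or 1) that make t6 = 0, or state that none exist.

t6 = OR(B, t5) must be 0, so both B = 0 and t5 = 0.
t5 = OR(t4, t2) must be 0, so both t4 = 0 and t2 = 0.
t4 = XOR(t3, E) must be 0, so t3 and E are equal.
Check with A=1 B=0 C=0 D=0 E=0:
t1 = AND(C, A) = AND(0, 1) = 0
t2 = OR(t1, D) = OR(0, 0) = 0
t3 = AND(t1, t2) = AND(0, 0) = 0
t4 = XOR(t3, E) = XOR(0, 0) = 0
t5 = OR(t4, t2) = OR(0, 0) = 0
t6 = OR(B, t5) = OR(0, 0) = 0
So t6 = 0 as required.

A=1 B=0 C=0 D=0 E=0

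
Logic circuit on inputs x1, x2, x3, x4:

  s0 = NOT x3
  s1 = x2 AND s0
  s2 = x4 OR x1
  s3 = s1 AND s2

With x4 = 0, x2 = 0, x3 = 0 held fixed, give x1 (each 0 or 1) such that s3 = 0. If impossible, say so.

x1=1

Check with x4 = 0, x2 = 0, x3 = 0 and x1=1:
s0 = NOT x3 = NOT 0 = 1
s1 = x2 AND s0 = 0 AND 1 = 0
s2 = x4 OR x1 = 0 OR 1 = 1
s3 = s1 AND s2 = 0 AND 1 = 0
So s3 = 0.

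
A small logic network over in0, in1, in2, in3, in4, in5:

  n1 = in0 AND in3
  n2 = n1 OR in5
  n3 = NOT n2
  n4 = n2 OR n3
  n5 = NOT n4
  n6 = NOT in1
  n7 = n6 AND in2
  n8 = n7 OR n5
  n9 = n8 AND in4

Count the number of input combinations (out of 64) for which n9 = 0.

n9 = n8 AND in4 must be 0, so at least one of n8, in4 is 0.
Enumerating the 64 input combinations, 56 give n9 = 0 and 8 give n9 = 1.

56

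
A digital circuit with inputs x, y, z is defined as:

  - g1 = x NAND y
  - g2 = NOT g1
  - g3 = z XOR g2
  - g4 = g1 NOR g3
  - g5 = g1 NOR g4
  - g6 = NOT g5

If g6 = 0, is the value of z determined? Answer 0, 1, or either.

0

g6 = NOT g5 must be 0, so g5 = 1.
Every assignment with g6 = 0 has z = 0; there are 1 such assignment(s).
  x=1, y=1, z=0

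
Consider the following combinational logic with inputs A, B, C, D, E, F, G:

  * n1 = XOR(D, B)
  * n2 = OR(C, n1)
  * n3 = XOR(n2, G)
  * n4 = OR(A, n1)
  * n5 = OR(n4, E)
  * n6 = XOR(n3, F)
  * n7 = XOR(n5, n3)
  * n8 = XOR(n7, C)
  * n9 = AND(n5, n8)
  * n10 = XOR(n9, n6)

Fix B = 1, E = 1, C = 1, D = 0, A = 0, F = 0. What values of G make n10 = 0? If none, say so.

G=0

n10 = XOR(n9, n6) must be 0, so n9 and n6 are equal.
Check with B = 1, E = 1, C = 1, D = 0, A = 0, F = 0 and G=0:
n1 = XOR(D, B) = XOR(0, 1) = 1
n2 = OR(C, n1) = OR(1, 1) = 1
n3 = XOR(n2, G) = XOR(1, 0) = 1
n4 = OR(A, n1) = OR(0, 1) = 1
n5 = OR(n4, E) = OR(1, 1) = 1
n6 = XOR(n3, F) = XOR(1, 0) = 1
n7 = XOR(n5, n3) = XOR(1, 1) = 0
n8 = XOR(n7, C) = XOR(0, 1) = 1
n9 = AND(n5, n8) = AND(1, 1) = 1
n10 = XOR(n9, n6) = XOR(1, 1) = 0
So n10 = 0.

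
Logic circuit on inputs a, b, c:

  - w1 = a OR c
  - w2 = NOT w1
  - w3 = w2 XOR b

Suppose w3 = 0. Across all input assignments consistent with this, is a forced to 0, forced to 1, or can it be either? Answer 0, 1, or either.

Both values of a occur among assignments with w3 = 0:
  a=0: a=0, b=0, c=1
  a=1: a=1, b=0, c=0

either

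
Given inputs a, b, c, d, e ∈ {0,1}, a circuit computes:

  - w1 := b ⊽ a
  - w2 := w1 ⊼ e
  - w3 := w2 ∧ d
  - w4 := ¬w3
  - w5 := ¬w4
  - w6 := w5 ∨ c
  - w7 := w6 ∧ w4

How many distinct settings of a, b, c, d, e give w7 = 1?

w7 = w6 ∧ w4 must be 1, so both w6 = 1 and w4 = 1.
Enumerating the 32 input combinations, 9 give w7 = 1 and 23 give w7 = 0.

9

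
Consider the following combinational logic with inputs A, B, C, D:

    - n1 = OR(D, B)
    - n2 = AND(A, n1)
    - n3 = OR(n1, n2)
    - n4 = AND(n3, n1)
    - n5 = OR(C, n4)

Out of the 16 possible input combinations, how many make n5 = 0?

n5 = OR(C, n4) must be 0, so both C = 0 and n4 = 0.
n4 = AND(n3, n1) must be 0, so at least one of n3, n1 is 0.
Enumerating the 16 input combinations, 2 give n5 = 0 and 14 give n5 = 1.

2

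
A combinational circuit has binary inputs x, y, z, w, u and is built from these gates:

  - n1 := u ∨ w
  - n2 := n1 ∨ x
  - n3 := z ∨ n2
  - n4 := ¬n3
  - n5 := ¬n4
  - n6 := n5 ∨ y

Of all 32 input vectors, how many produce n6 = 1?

31

n6 = n5 ∨ y must be 1, so at least one of n5, y is 1.
Enumerating the 32 input combinations, 31 give n6 = 1 and 1 give n6 = 0.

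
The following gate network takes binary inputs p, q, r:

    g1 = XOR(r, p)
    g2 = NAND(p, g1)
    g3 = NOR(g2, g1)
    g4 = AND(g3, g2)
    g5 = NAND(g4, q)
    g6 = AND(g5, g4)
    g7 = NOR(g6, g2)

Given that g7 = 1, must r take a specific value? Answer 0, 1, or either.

g7 = NOR(g6, g2) must be 1, so both g6 = 0 and g2 = 0.
g6 = AND(g5, g4) must be 0, so at least one of g5, g4 is 0.
g2 = NAND(p, g1) must be 0, so both p = 1 and g1 = 1.
Every assignment with g7 = 1 has r = 0; there are 2 such assignment(s).
  p=1, q=0, r=0
  p=1, q=1, r=0

0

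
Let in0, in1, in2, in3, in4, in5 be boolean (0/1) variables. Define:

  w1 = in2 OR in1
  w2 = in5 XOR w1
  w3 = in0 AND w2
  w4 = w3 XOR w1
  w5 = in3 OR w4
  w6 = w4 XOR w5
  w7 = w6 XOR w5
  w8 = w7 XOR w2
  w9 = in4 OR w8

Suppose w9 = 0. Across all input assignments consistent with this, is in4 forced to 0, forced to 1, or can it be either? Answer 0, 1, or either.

0

w9 = in4 OR w8 must be 0, so both in4 = 0 and w8 = 0.
Every assignment with w9 = 0 has in4 = 0; there are 12 such assignment(s).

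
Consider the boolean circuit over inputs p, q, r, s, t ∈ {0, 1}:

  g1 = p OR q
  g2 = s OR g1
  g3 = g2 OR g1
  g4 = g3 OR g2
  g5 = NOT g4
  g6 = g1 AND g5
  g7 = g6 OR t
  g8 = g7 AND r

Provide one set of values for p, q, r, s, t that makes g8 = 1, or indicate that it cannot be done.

g8 = g7 AND r must be 1, so both g7 = 1 and r = 1.
Check with p=1, q=1, r=1, s=0, t=1:
g1 = p OR q = 1 OR 1 = 1
g2 = s OR g1 = 0 OR 1 = 1
g3 = g2 OR g1 = 1 OR 1 = 1
g4 = g3 OR g2 = 1 OR 1 = 1
g5 = NOT g4 = NOT 1 = 0
g6 = g1 AND g5 = 1 AND 0 = 0
g7 = g6 OR t = 0 OR 1 = 1
g8 = g7 AND r = 1 AND 1 = 1
So g8 = 1 as required.

p=1, q=1, r=1, s=0, t=1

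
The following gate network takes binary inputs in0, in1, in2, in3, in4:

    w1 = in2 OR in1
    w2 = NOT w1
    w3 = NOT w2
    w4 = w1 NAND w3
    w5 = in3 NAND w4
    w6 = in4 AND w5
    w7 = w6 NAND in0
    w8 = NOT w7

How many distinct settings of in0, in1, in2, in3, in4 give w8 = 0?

25

w8 = NOT w7 must be 0, so w7 = 1.
w7 = w6 NAND in0 must be 1, so at least one of w6, in0 is 0.
Enumerating the 32 input combinations, 25 give w8 = 0 and 7 give w8 = 1.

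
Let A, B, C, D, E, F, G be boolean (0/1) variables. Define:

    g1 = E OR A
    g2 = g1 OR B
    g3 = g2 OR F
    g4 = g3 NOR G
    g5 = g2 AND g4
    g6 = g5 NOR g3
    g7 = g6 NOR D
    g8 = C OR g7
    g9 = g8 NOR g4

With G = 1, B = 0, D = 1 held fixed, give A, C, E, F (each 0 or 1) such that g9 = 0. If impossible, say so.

Check with G = 1, B = 0, D = 1 and A=0, C=1, E=0, F=0:
g1 = E OR A = 0 OR 0 = 0
g2 = g1 OR B = 0 OR 0 = 0
g3 = g2 OR F = 0 OR 0 = 0
g4 = g3 NOR G = 0 NOR 1 = 0
g5 = g2 AND g4 = 0 AND 0 = 0
g6 = g5 NOR g3 = 0 NOR 0 = 1
g7 = g6 NOR D = 1 NOR 1 = 0
g8 = C OR g7 = 1 OR 0 = 1
g9 = g8 NOR g4 = 1 NOR 0 = 0
So g9 = 0.

A=0, C=1, E=0, F=0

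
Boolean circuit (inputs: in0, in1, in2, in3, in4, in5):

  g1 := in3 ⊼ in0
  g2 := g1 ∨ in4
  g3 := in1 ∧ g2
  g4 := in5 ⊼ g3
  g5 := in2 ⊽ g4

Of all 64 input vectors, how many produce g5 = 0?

57

g5 = in2 ⊽ g4 must be 0, so at least one of in2, g4 is 1.
Enumerating the 64 input combinations, 57 give g5 = 0 and 7 give g5 = 1.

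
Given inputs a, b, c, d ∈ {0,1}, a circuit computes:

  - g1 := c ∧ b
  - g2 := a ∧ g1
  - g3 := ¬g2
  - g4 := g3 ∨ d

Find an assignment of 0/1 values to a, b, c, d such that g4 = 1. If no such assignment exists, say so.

g4 = g3 ∨ d must be 1, so at least one of g3, d is 1.
Check with a=1, b=0, c=1, d=1:
g1 = c ∧ b = 1 ∧ 0 = 0
g2 = a ∧ g1 = 1 ∧ 0 = 0
g3 = ¬g2 = ¬0 = 1
g4 = g3 ∨ d = 1 ∨ 1 = 1
So g4 = 1 as required.

a=1, b=0, c=1, d=1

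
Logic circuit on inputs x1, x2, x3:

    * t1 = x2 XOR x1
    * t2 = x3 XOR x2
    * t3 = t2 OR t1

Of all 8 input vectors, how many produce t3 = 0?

t3 = t2 OR t1 must be 0, so both t2 = 0 and t1 = 0.
t2 = x3 XOR x2 must be 0, so x3 and x2 are equal.
t1 = x2 XOR x1 must be 0, so x2 and x1 are equal.
Enumerating the 8 input combinations, 2 give t3 = 0 and 6 give t3 = 1.

2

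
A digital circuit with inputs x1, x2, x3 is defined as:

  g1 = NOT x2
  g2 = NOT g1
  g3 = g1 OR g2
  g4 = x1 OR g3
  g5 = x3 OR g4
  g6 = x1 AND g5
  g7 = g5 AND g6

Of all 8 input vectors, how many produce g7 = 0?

g7 = g5 AND g6 must be 0, so at least one of g5, g6 is 0.
Satisfying assignments:
  x1=0, x2=0, x3=0
  x1=0, x2=0, x3=1
  x1=0, x2=1, x3=0
  x1=0, x2=1, x3=1

4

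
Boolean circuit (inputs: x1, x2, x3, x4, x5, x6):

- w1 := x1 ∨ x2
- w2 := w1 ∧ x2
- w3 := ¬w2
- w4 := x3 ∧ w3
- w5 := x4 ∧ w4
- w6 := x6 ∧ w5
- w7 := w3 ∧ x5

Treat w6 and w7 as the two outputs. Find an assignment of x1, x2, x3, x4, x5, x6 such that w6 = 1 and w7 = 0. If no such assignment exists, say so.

Check with x1=1, x2=0, x3=1, x4=1, x5=0, x6=1:
w1 = x1 ∨ x2 = 1 ∨ 0 = 1
w2 = w1 ∧ x2 = 1 ∧ 0 = 0
w3 = ¬w2 = ¬0 = 1
w4 = x3 ∧ w3 = 1 ∧ 1 = 1
w5 = x4 ∧ w4 = 1 ∧ 1 = 1
w6 = x6 ∧ w5 = 1 ∧ 1 = 1
w7 = w3 ∧ x5 = 1 ∧ 0 = 0
So w6 = 1 and w7 = 0.

x1=1, x2=0, x3=1, x4=1, x5=0, x6=1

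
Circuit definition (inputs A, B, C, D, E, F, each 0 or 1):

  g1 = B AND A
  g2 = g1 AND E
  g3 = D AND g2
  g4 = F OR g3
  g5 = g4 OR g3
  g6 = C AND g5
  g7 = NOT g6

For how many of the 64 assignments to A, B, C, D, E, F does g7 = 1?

47

g7 = NOT g6 must be 1, so g6 = 0.
g6 = C AND g5 must be 0, so at least one of C, g5 is 0.
Enumerating the 64 input combinations, 47 give g7 = 1 and 17 give g7 = 0.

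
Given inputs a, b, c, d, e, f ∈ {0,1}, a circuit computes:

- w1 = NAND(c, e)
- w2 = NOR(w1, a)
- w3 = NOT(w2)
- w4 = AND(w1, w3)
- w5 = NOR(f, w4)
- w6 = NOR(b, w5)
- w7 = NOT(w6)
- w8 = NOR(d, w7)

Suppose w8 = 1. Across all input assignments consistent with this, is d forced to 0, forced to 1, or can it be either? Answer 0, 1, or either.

w8 = NOR(d, w7) must be 1, so both d = 0 and w7 = 0.
w7 = NOT(w6) must be 0, so w6 = 1.
w6 = NOR(b, w5) must be 1, so both b = 0 and w5 = 0.
Every assignment with w8 = 1 has d = 0; there are 14 such assignment(s).

0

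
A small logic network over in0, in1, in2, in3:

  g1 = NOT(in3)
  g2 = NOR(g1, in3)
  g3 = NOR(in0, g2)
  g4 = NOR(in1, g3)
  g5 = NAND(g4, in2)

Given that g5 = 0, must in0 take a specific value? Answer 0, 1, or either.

1

g5 = NAND(g4, in2) must be 0, so both g4 = 1 and in2 = 1.
Every assignment with g5 = 0 has in0 = 1; there are 2 such assignment(s).
  in0=1, in1=0, in2=1, in3=0
  in0=1, in1=0, in2=1, in3=1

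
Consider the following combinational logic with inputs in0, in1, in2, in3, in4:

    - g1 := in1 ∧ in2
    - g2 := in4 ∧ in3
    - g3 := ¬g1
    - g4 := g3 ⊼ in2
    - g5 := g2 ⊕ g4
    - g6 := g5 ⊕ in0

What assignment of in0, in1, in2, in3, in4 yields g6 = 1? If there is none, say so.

g6 = g5 ⊕ in0 must be 1, so g5 and in0 differ.
Check with in0=0, in1=1, in2=1, in3=0, in4=0:
g1 = in1 ∧ in2 = 1 ∧ 1 = 1
g2 = in4 ∧ in3 = 0 ∧ 0 = 0
g3 = ¬g1 = ¬1 = 0
g4 = g3 ⊼ in2 = 0 ⊼ 1 = 1
g5 = g2 ⊕ g4 = 0 ⊕ 1 = 1
g6 = g5 ⊕ in0 = 1 ⊕ 0 = 1
So g6 = 1 as required.

in0=0, in1=1, in2=1, in3=0, in4=0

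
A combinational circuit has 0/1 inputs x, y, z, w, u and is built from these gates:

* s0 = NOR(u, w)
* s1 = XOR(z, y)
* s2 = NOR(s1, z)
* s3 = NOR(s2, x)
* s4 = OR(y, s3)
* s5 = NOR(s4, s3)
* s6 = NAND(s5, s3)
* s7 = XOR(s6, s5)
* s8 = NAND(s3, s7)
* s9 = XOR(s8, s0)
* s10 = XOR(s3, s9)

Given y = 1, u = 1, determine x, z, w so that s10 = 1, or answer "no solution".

x=0, z=1, w=0

Check with y = 1, u = 1 and x=0, z=1, w=0:
s0 = NOR(u, w) = NOR(1, 0) = 0
s1 = XOR(z, y) = XOR(1, 1) = 0
s2 = NOR(s1, z) = NOR(0, 1) = 0
s3 = NOR(s2, x) = NOR(0, 0) = 1
s4 = OR(y, s3) = OR(1, 1) = 1
s5 = NOR(s4, s3) = NOR(1, 1) = 0
s6 = NAND(s5, s3) = NAND(0, 1) = 1
s7 = XOR(s6, s5) = XOR(1, 0) = 1
s8 = NAND(s3, s7) = NAND(1, 1) = 0
s9 = XOR(s8, s0) = XOR(0, 0) = 0
s10 = XOR(s3, s9) = XOR(1, 0) = 1
So s10 = 1.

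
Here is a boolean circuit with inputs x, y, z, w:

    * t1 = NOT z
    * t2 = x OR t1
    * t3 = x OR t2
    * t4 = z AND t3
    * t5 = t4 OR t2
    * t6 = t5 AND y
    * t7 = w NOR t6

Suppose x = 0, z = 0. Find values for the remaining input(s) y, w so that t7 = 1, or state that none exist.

y=0, w=0

t7 = w NOR t6 must be 1, so both w = 0 and t6 = 0.
t6 = t5 AND y must be 0, so at least one of t5, y is 0.
Check with x = 0, z = 0 and y=0, w=0:
t1 = NOT z = NOT 0 = 1
t2 = x OR t1 = 0 OR 1 = 1
t3 = x OR t2 = 0 OR 1 = 1
t4 = z AND t3 = 0 AND 1 = 0
t5 = t4 OR t2 = 0 OR 1 = 1
t6 = t5 AND y = 1 AND 0 = 0
t7 = w NOR t6 = 0 NOR 0 = 1
So t7 = 1.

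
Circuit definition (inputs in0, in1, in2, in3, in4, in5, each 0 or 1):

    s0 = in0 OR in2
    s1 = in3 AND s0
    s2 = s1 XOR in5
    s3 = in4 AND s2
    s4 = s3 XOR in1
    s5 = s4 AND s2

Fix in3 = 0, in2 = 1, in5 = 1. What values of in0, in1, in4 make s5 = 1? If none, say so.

Check with in3 = 0, in2 = 1, in5 = 1 and in0=0, in1=0, in4=1:
s0 = in0 OR in2 = 0 OR 1 = 1
s1 = in3 AND s0 = 0 AND 1 = 0
s2 = s1 XOR in5 = 0 XOR 1 = 1
s3 = in4 AND s2 = 1 AND 1 = 1
s4 = s3 XOR in1 = 1 XOR 0 = 1
s5 = s4 AND s2 = 1 AND 1 = 1
So s5 = 1.

in0=0 in1=0 in4=1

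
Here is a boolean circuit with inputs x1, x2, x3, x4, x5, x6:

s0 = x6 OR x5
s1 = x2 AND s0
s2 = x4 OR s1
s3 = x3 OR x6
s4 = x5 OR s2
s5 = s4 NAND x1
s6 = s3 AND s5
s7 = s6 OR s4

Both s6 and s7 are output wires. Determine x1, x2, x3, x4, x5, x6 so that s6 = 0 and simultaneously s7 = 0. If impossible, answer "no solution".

x1=0, x2=0, x3=0, x4=0, x5=0, x6=0

Check with x1=0, x2=0, x3=0, x4=0, x5=0, x6=0:
s0 = x6 OR x5 = 0 OR 0 = 0
s1 = x2 AND s0 = 0 AND 0 = 0
s2 = x4 OR s1 = 0 OR 0 = 0
s3 = x3 OR x6 = 0 OR 0 = 0
s4 = x5 OR s2 = 0 OR 0 = 0
s5 = s4 NAND x1 = 0 NAND 0 = 1
s6 = s3 AND s5 = 0 AND 1 = 0
s7 = s6 OR s4 = 0 OR 0 = 0
So s6 = 0 and s7 = 0.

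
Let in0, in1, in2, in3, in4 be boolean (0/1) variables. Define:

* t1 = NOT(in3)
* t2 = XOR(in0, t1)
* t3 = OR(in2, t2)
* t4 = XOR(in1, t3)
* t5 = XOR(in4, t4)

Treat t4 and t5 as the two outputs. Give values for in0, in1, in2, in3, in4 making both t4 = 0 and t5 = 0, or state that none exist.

in0=0, in1=0, in2=0, in3=1, in4=0

Check with in0=0, in1=0, in2=0, in3=1, in4=0:
t1 = NOT(in3) = NOT 1 = 0
t2 = XOR(in0, t1) = XOR(0, 0) = 0
t3 = OR(in2, t2) = OR(0, 0) = 0
t4 = XOR(in1, t3) = XOR(0, 0) = 0
t5 = XOR(in4, t4) = XOR(0, 0) = 0
So t4 = 0 and t5 = 0.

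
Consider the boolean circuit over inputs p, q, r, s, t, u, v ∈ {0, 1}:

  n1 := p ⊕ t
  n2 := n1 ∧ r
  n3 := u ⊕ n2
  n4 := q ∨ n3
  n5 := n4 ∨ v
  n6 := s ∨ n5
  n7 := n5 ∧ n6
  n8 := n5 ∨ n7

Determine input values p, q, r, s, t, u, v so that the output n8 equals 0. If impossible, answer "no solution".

p=0, q=0, r=0, s=1, t=0, u=0, v=0

Check with p=0, q=0, r=0, s=1, t=0, u=0, v=0:
n1 = p ⊕ t = 0 ⊕ 0 = 0
n2 = n1 ∧ r = 0 ∧ 0 = 0
n3 = u ⊕ n2 = 0 ⊕ 0 = 0
n4 = q ∨ n3 = 0 ∨ 0 = 0
n5 = n4 ∨ v = 0 ∨ 0 = 0
n6 = s ∨ n5 = 1 ∨ 0 = 1
n7 = n5 ∧ n6 = 0 ∧ 1 = 0
n8 = n5 ∨ n7 = 0 ∨ 0 = 0
So n8 = 0 as required.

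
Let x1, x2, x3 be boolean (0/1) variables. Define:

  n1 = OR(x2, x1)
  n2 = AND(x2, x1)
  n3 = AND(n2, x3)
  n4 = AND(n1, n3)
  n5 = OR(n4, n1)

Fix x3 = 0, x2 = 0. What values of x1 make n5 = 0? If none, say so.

x1=0

n5 = OR(n4, n1) must be 0, so both n4 = 0 and n1 = 0.
Check with x3 = 0, x2 = 0 and x1=0:
n1 = OR(x2, x1) = OR(0, 0) = 0
n2 = AND(x2, x1) = AND(0, 0) = 0
n3 = AND(n2, x3) = AND(0, 0) = 0
n4 = AND(n1, n3) = AND(0, 0) = 0
n5 = OR(n4, n1) = OR(0, 0) = 0
So n5 = 0.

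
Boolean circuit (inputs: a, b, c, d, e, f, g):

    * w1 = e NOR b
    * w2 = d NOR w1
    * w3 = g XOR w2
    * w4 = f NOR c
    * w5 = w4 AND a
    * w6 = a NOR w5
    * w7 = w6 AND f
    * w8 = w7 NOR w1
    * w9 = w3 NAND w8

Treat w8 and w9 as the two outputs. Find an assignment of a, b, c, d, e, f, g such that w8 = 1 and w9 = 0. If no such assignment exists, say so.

a=1, b=0, c=1, d=1, e=1, f=1, g=1

Check with a=1, b=0, c=1, d=1, e=1, f=1, g=1:
w1 = e NOR b = 1 NOR 0 = 0
w2 = d NOR w1 = 1 NOR 0 = 0
w3 = g XOR w2 = 1 XOR 0 = 1
w4 = f NOR c = 1 NOR 1 = 0
w5 = w4 AND a = 0 AND 1 = 0
w6 = a NOR w5 = 1 NOR 0 = 0
w7 = w6 AND f = 0 AND 1 = 0
w8 = w7 NOR w1 = 0 NOR 0 = 1
w9 = w3 NAND w8 = 1 NAND 1 = 0
So w8 = 1 and w9 = 0.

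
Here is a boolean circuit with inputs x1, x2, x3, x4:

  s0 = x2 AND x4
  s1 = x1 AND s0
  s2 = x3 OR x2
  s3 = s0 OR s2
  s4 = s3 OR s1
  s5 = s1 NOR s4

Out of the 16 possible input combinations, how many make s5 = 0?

12

s5 = s1 NOR s4 must be 0, so at least one of s1, s4 is 1.
Enumerating the 16 input combinations, 12 give s5 = 0 and 4 give s5 = 1.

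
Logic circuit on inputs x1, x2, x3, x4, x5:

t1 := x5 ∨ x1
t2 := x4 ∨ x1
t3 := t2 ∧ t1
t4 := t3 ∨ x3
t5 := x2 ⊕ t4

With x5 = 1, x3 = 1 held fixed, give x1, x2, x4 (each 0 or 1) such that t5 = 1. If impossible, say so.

x1=0, x2=0, x4=0

t5 = x2 ⊕ t4 must be 1, so x2 and t4 differ.
Check with x5 = 1, x3 = 1 and x1=0, x2=0, x4=0:
t1 = x5 ∨ x1 = 1 ∨ 0 = 1
t2 = x4 ∨ x1 = 0 ∨ 0 = 0
t3 = t2 ∧ t1 = 0 ∧ 1 = 0
t4 = t3 ∨ x3 = 0 ∨ 1 = 1
t5 = x2 ⊕ t4 = 0 ⊕ 1 = 1
So t5 = 1.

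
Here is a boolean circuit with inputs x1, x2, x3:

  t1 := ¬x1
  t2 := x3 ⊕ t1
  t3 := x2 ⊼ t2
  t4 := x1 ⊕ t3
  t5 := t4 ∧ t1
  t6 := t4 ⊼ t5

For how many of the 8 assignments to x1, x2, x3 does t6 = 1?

5

t6 = t4 ⊼ t5 must be 1, so at least one of t4, t5 is 0.
Satisfying assignments:
  x1=0, x2=1, x3=0
  x1=1, x2=0, x3=0
  x1=1, x2=0, x3=1
  x1=1, x2=1, x3=0
  x1=1, x2=1, x3=1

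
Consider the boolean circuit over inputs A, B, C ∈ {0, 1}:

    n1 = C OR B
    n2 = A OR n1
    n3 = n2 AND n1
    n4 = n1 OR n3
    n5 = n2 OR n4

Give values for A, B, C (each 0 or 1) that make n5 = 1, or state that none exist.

n5 = n2 OR n4 must be 1, so at least one of n2, n4 is 1.
Check with A=1, B=0, C=1:
n1 = C OR B = 1 OR 0 = 1
n2 = A OR n1 = 1 OR 1 = 1
n3 = n2 AND n1 = 1 AND 1 = 1
n4 = n1 OR n3 = 1 OR 1 = 1
n5 = n2 OR n4 = 1 OR 1 = 1
So n5 = 1 as required.

A=1, B=0, C=1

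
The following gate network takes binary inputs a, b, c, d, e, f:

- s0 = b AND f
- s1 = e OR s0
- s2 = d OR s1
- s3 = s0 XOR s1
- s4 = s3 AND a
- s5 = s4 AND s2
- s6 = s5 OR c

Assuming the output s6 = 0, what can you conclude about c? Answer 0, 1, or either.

0

s6 = s5 OR c must be 0, so both s5 = 0 and c = 0.
Every assignment with s6 = 0 has c = 0; there are 26 such assignment(s).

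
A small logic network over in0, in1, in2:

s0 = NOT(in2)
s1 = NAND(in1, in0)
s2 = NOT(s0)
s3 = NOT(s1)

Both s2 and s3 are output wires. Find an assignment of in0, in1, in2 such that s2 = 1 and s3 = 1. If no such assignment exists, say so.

in0=1, in1=1, in2=1

Check with in0=1, in1=1, in2=1:
s0 = NOT(in2) = NOT 1 = 0
s1 = NAND(in1, in0) = NAND(1, 1) = 0
s2 = NOT(s0) = NOT 0 = 1
s3 = NOT(s1) = NOT 0 = 1
So s2 = 1 and s3 = 1.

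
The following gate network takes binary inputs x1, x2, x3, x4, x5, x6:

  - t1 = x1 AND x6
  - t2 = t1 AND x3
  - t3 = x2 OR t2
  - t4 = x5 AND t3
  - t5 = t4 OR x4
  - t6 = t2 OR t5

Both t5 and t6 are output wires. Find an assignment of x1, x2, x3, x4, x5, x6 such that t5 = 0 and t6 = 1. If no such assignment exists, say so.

Check with x1=1 x2=1 x3=1 x4=0 x5=0 x6=1:
t1 = x1 AND x6 = 1 AND 1 = 1
t2 = t1 AND x3 = 1 AND 1 = 1
t3 = x2 OR t2 = 1 OR 1 = 1
t4 = x5 AND t3 = 0 AND 1 = 0
t5 = t4 OR x4 = 0 OR 0 = 0
t6 = t2 OR t5 = 1 OR 0 = 1
So t5 = 0 and t6 = 1.

x1=1 x2=1 x3=1 x4=0 x5=0 x6=1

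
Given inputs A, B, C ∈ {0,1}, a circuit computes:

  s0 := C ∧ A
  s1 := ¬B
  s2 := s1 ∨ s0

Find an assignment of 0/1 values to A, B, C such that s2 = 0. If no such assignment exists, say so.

s2 = s1 ∨ s0 must be 0, so both s1 = 0 and s0 = 0.
s1 = ¬B must be 0, so B = 1.
Check with A=0, B=1, C=1:
s0 = C ∧ A = 1 ∧ 0 = 0
s1 = ¬B = ¬1 = 0
s2 = s1 ∨ s0 = 0 ∨ 0 = 0
So s2 = 0 as required.

A=0, B=1, C=1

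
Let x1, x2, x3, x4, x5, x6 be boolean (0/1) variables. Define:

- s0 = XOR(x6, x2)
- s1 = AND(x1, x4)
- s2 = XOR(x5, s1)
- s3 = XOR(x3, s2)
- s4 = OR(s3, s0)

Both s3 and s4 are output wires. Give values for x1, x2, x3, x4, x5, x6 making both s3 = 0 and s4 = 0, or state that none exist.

x1=1, x2=1, x3=0, x4=1, x5=1, x6=1

Check with x1=1, x2=1, x3=0, x4=1, x5=1, x6=1:
s0 = XOR(x6, x2) = XOR(1, 1) = 0
s1 = AND(x1, x4) = AND(1, 1) = 1
s2 = XOR(x5, s1) = XOR(1, 1) = 0
s3 = XOR(x3, s2) = XOR(0, 0) = 0
s4 = OR(s3, s0) = OR(0, 0) = 0
So s3 = 0 and s4 = 0.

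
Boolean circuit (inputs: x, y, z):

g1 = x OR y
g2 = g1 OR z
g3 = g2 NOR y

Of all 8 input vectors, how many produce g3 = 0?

7

g3 = g2 NOR y must be 0, so at least one of g2, y is 1.
Enumerating the 8 input combinations, 7 give g3 = 0 and 1 give g3 = 1.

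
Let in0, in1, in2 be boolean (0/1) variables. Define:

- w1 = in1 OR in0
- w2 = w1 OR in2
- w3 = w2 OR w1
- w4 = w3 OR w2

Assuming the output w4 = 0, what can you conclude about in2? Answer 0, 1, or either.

0

w4 = w3 OR w2 must be 0, so both w3 = 0 and w2 = 0.
w3 = w2 OR w1 must be 0, so both w2 = 0 and w1 = 0.
w2 = w1 OR in2 must be 0, so both w1 = 0 and in2 = 0.
Every assignment with w4 = 0 has in2 = 0; there are 1 such assignment(s).
  in0=0, in1=0, in2=0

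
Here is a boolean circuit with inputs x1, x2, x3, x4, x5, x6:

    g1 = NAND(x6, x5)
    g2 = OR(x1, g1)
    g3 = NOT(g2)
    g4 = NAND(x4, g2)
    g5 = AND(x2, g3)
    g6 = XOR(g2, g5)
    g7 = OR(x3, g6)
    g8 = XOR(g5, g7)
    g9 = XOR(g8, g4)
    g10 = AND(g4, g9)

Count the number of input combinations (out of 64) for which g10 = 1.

6

g10 = AND(g4, g9) must be 1, so both g4 = 1 and g9 = 1.
Satisfying assignments:
  x1=0, x2=0, x3=0, x4=0, x5=1, x6=1
  x1=0, x2=0, x3=0, x4=1, x5=1, x6=1
  x1=0, x2=1, x3=0, x4=0, x5=1, x6=1
  x1=0, x2=1, x3=0, x4=1, x5=1, x6=1
  x1=0, x2=1, x3=1, x4=0, x5=1, x6=1
  x1=0, x2=1, x3=1, x4=1, x5=1, x6=1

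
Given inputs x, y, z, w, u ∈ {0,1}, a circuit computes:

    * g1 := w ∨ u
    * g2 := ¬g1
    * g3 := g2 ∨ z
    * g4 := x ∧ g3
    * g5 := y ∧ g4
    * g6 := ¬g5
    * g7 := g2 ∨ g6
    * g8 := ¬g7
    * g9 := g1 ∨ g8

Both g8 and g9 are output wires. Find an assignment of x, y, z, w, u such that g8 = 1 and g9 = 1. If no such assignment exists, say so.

Check with x=1, y=1, z=1, w=1, u=0:
g1 = w ∨ u = 1 ∨ 0 = 1
g2 = ¬g1 = ¬1 = 0
g3 = g2 ∨ z = 0 ∨ 1 = 1
g4 = x ∧ g3 = 1 ∧ 1 = 1
g5 = y ∧ g4 = 1 ∧ 1 = 1
g6 = ¬g5 = ¬1 = 0
g7 = g2 ∨ g6 = 0 ∨ 0 = 0
g8 = ¬g7 = ¬0 = 1
g9 = g1 ∨ g8 = 1 ∨ 1 = 1
So g8 = 1 and g9 = 1.

x=1, y=1, z=1, w=1, u=0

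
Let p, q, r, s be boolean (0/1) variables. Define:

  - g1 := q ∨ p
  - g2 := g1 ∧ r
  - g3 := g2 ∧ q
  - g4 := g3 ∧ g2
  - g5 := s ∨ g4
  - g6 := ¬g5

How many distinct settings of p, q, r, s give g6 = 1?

g6 = ¬g5 must be 1, so g5 = 0.
Satisfying assignments:
  p=0, q=0, r=0, s=0
  p=0, q=0, r=1, s=0
  p=0, q=1, r=0, s=0
  p=1, q=0, r=0, s=0
  p=1, q=0, r=1, s=0
  p=1, q=1, r=0, s=0

6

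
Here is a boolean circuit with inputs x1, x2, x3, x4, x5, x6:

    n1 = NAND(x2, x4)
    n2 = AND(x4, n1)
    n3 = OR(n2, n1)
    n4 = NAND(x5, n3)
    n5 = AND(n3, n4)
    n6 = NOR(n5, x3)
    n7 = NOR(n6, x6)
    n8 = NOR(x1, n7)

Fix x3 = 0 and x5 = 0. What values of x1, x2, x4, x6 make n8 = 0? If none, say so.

Check with x3 = 0 and x5 = 0 and x1=1, x2=0, x4=1, x6=1:
n1 = NAND(x2, x4) = NAND(0, 1) = 1
n2 = AND(x4, n1) = AND(1, 1) = 1
n3 = OR(n2, n1) = OR(1, 1) = 1
n4 = NAND(x5, n3) = NAND(0, 1) = 1
n5 = AND(n3, n4) = AND(1, 1) = 1
n6 = NOR(n5, x3) = NOR(1, 0) = 0
n7 = NOR(n6, x6) = NOR(0, 1) = 0
n8 = NOR(x1, n7) = NOR(1, 0) = 0
So n8 = 0.

x1=1 x2=0 x4=1 x6=1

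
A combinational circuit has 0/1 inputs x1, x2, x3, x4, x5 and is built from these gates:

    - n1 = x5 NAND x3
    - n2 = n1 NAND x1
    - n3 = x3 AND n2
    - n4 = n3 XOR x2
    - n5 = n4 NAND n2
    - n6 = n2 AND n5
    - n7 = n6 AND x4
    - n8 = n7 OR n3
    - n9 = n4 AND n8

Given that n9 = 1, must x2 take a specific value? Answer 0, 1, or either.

0

n9 = n4 AND n8 must be 1, so both n4 = 1 and n8 = 1.
n4 = n3 XOR x2 must be 1, so n3 and x2 differ.
n8 = n7 OR n3 must be 1, so at least one of n7, n3 is 1.
Every assignment with n9 = 1 has x2 = 0; there are 6 such assignment(s).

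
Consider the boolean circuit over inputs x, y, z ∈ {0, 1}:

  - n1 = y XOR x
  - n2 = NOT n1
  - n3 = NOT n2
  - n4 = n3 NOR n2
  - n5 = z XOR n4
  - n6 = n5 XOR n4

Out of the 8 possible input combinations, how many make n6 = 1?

n6 = n5 XOR n4 must be 1, so n5 and n4 differ.
Enumerating the 8 input combinations, 4 give n6 = 1 and 4 give n6 = 0.

4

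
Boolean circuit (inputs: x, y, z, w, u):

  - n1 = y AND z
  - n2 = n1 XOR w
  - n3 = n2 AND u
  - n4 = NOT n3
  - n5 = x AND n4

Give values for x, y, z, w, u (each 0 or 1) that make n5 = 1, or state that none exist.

n5 = x AND n4 must be 1, so both x = 1 and n4 = 1.
n4 = NOT n3 must be 1, so n3 = 0.
n3 = n2 AND u must be 0, so at least one of n2, u is 0.
Check with x=1, y=0, z=0, w=0, u=0:
n1 = y AND z = 0 AND 0 = 0
n2 = n1 XOR w = 0 XOR 0 = 0
n3 = n2 AND u = 0 AND 0 = 0
n4 = NOT n3 = NOT 0 = 1
n5 = x AND n4 = 1 AND 1 = 1
So n5 = 1 as required.

x=1, y=0, z=0, w=0, u=0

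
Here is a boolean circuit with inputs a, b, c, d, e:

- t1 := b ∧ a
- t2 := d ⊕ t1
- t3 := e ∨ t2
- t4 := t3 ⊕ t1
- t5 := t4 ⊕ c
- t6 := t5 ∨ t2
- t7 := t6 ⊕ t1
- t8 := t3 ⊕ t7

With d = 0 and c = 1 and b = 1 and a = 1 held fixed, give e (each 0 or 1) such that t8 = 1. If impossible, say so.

e=1

Check with d = 0 and c = 1 and b = 1 and a = 1 and e=1:
t1 = b ∧ a = 1 ∧ 1 = 1
t2 = d ⊕ t1 = 0 ⊕ 1 = 1
t3 = e ∨ t2 = 1 ∨ 1 = 1
t4 = t3 ⊕ t1 = 1 ⊕ 1 = 0
t5 = t4 ⊕ c = 0 ⊕ 1 = 1
t6 = t5 ∨ t2 = 1 ∨ 1 = 1
t7 = t6 ⊕ t1 = 1 ⊕ 1 = 0
t8 = t3 ⊕ t7 = 1 ⊕ 0 = 1
So t8 = 1.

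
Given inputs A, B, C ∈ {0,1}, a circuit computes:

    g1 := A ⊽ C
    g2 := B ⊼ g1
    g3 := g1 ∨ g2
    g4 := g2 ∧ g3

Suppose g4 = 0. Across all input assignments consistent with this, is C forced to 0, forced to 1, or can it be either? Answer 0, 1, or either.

0

g4 = g2 ∧ g3 must be 0, so at least one of g2, g3 is 0.
Every assignment with g4 = 0 has C = 0; there are 1 such assignment(s).
  A=0, B=1, C=0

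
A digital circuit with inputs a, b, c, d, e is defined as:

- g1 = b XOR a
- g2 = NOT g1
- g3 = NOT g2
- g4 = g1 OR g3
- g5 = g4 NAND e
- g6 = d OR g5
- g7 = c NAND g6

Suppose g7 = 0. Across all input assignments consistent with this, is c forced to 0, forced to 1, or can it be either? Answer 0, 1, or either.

g7 = c NAND g6 must be 0, so both c = 1 and g6 = 1.
Every assignment with g7 = 0 has c = 1; there are 14 such assignment(s).

1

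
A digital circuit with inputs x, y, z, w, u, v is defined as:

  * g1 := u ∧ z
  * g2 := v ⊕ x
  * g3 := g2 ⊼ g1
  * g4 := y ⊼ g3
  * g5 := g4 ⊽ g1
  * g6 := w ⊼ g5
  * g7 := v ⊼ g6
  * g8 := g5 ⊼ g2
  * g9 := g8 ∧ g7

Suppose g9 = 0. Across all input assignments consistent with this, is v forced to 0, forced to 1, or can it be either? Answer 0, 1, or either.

either

Both values of v occur among assignments with g9 = 0:
  v=0: x=1, y=1, z=0, w=0, u=0, v=0
  v=1: x=0, y=0, z=0, w=0, u=0, v=1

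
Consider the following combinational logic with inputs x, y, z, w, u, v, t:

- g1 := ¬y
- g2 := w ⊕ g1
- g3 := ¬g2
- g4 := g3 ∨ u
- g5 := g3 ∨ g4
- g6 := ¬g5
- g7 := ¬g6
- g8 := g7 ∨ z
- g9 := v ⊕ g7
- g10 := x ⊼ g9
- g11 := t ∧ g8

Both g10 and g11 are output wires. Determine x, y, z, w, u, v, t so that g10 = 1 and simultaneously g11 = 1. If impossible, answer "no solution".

Check with x=0, y=0, z=0, w=1, u=1, v=0, t=1:
g1 = ¬y = ¬0 = 1
g2 = w ⊕ g1 = 1 ⊕ 1 = 0
g3 = ¬g2 = ¬0 = 1
g4 = g3 ∨ u = 1 ∨ 1 = 1
g5 = g3 ∨ g4 = 1 ∨ 1 = 1
g6 = ¬g5 = ¬1 = 0
g7 = ¬g6 = ¬0 = 1
g8 = g7 ∨ z = 1 ∨ 0 = 1
g9 = v ⊕ g7 = 0 ⊕ 1 = 1
g10 = x ⊼ g9 = 0 ⊼ 1 = 1
g11 = t ∧ g8 = 1 ∧ 1 = 1
So g10 = 1 and g11 = 1.

x=0, y=0, z=0, w=1, u=1, v=0, t=1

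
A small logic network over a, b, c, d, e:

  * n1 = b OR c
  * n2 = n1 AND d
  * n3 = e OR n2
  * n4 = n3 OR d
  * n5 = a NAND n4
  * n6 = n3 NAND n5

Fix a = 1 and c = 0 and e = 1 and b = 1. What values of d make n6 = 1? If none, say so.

Check with a = 1 and c = 0 and e = 1 and b = 1 and d=0:
n1 = b OR c = 1 OR 0 = 1
n2 = n1 AND d = 1 AND 0 = 0
n3 = e OR n2 = 1 OR 0 = 1
n4 = n3 OR d = 1 OR 0 = 1
n5 = a NAND n4 = 1 NAND 1 = 0
n6 = n3 NAND n5 = 1 NAND 0 = 1
So n6 = 1.

d=0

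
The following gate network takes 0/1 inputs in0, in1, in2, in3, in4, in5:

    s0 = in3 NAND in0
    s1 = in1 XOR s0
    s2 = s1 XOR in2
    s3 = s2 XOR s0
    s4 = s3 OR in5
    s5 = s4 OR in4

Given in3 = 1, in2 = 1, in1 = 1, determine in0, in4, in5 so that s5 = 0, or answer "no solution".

in0=0, in4=0, in5=0

s5 = s4 OR in4 must be 0, so both s4 = 0 and in4 = 0.
Check with in3 = 1, in2 = 1, in1 = 1 and in0=0, in4=0, in5=0:
s0 = in3 NAND in0 = 1 NAND 0 = 1
s1 = in1 XOR s0 = 1 XOR 1 = 0
s2 = s1 XOR in2 = 0 XOR 1 = 1
s3 = s2 XOR s0 = 1 XOR 1 = 0
s4 = s3 OR in5 = 0 OR 0 = 0
s5 = s4 OR in4 = 0 OR 0 = 0
So s5 = 0.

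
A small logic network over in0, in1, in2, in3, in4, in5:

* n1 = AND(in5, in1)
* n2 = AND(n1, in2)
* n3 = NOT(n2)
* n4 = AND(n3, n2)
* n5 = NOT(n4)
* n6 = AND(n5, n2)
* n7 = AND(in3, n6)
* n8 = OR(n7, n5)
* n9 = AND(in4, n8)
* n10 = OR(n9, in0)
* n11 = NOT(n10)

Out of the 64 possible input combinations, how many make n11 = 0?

n11 = NOT(n10) must be 0, so n10 = 1.
n10 = OR(n9, in0) must be 1, so at least one of n9, in0 is 1.
Enumerating the 64 input combinations, 48 give n11 = 0 and 16 give n11 = 1.

48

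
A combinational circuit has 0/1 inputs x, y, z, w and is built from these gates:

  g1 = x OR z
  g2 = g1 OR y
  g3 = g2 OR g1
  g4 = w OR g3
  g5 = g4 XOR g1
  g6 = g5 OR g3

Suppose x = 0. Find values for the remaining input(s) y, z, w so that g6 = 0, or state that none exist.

y=0, z=0, w=0

g6 = g5 OR g3 must be 0, so both g5 = 0 and g3 = 0.
g5 = g4 XOR g1 must be 0, so g4 and g1 are equal.
Check with x = 0 and y=0, z=0, w=0:
g1 = x OR z = 0 OR 0 = 0
g2 = g1 OR y = 0 OR 0 = 0
g3 = g2 OR g1 = 0 OR 0 = 0
g4 = w OR g3 = 0 OR 0 = 0
g5 = g4 XOR g1 = 0 XOR 0 = 0
g6 = g5 OR g3 = 0 OR 0 = 0
So g6 = 0.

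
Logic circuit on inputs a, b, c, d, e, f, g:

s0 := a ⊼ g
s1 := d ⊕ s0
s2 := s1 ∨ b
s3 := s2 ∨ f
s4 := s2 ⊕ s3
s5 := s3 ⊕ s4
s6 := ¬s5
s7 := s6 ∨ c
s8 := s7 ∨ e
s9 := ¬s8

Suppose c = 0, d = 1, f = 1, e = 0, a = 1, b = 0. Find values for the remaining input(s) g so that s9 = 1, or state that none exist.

s9 = ¬s8 must be 1, so s8 = 0.
s8 = s7 ∨ e must be 0, so both s7 = 0 and e = 0.
Check with c = 0, d = 1, f = 1, e = 0, a = 1, b = 0 and g=1:
s0 = a ⊼ g = 1 ⊼ 1 = 0
s1 = d ⊕ s0 = 1 ⊕ 0 = 1
s2 = s1 ∨ b = 1 ∨ 0 = 1
s3 = s2 ∨ f = 1 ∨ 1 = 1
s4 = s2 ⊕ s3 = 1 ⊕ 1 = 0
s5 = s3 ⊕ s4 = 1 ⊕ 0 = 1
s6 = ¬s5 = ¬1 = 0
s7 = s6 ∨ c = 0 ∨ 0 = 0
s8 = s7 ∨ e = 0 ∨ 0 = 0
s9 = ¬s8 = ¬0 = 1
So s9 = 1.

g=1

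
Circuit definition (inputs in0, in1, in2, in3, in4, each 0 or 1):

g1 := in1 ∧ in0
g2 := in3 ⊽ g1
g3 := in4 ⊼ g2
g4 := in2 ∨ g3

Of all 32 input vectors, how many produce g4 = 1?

29

g4 = in2 ∨ g3 must be 1, so at least one of in2, g3 is 1.
Enumerating the 32 input combinations, 29 give g4 = 1 and 3 give g4 = 0.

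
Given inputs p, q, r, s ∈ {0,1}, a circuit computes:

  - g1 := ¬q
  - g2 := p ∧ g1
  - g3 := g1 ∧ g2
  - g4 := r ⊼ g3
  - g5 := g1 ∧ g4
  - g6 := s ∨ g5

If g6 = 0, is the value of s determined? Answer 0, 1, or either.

g6 = s ∨ g5 must be 0, so both s = 0 and g5 = 0.
g5 = g1 ∧ g4 must be 0, so at least one of g1, g4 is 0.
Every assignment with g6 = 0 has s = 0; there are 5 such assignment(s).

0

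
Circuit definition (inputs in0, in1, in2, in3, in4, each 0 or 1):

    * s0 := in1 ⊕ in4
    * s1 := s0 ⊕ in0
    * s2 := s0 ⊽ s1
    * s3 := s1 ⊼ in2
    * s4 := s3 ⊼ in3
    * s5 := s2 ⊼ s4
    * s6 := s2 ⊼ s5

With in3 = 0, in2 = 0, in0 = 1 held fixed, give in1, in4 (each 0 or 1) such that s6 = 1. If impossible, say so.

in1=1, in4=0

s6 = s2 ⊼ s5 must be 1, so at least one of s2, s5 is 0.
Check with in3 = 0, in2 = 0, in0 = 1 and in1=1, in4=0:
s0 = in1 ⊕ in4 = 1 ⊕ 0 = 1
s1 = s0 ⊕ in0 = 1 ⊕ 1 = 0
s2 = s0 ⊽ s1 = 1 ⊽ 0 = 0
s3 = s1 ⊼ in2 = 0 ⊼ 0 = 1
s4 = s3 ⊼ in3 = 1 ⊼ 0 = 1
s5 = s2 ⊼ s4 = 0 ⊼ 1 = 1
s6 = s2 ⊼ s5 = 0 ⊼ 1 = 1
So s6 = 1.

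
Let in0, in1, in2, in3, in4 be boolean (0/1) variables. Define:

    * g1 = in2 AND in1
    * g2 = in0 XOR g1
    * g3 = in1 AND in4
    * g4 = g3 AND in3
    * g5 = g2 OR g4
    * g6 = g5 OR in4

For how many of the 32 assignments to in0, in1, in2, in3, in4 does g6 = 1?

g6 = g5 OR in4 must be 1, so at least one of g5, in4 is 1.
Enumerating the 32 input combinations, 24 give g6 = 1 and 8 give g6 = 0.

24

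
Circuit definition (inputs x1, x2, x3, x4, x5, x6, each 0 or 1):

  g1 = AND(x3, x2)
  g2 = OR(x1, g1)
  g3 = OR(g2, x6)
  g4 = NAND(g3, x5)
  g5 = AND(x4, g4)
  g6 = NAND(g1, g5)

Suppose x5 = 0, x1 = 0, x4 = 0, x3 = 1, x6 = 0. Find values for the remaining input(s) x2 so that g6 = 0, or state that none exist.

no solution exists

With x5 = 0, x1 = 0, x4 = 0, x3 = 1, x6 = 0 fixed, none of the 2 settings of x2 give g6 = 0.
For example, with x2=0:
g1 = AND(x3, x2) = AND(1, 0) = 0
g2 = OR(x1, g1) = OR(0, 0) = 0
g3 = OR(g2, x6) = OR(0, 0) = 0
g4 = NAND(g3, x5) = NAND(0, 0) = 1
g5 = AND(x4, g4) = AND(0, 1) = 0
g6 = NAND(g1, g5) = NAND(0, 0) = 1
giving g6 = 1 ≠ 0.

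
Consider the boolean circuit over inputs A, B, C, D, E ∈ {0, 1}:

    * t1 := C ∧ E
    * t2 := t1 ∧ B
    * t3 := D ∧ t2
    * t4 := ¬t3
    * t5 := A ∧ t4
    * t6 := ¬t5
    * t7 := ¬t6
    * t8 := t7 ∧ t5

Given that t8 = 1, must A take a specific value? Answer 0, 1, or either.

1

t8 = t7 ∧ t5 must be 1, so both t7 = 1 and t5 = 1.
t7 = ¬t6 must be 1, so t6 = 0.
Every assignment with t8 = 1 has A = 1; there are 15 such assignment(s).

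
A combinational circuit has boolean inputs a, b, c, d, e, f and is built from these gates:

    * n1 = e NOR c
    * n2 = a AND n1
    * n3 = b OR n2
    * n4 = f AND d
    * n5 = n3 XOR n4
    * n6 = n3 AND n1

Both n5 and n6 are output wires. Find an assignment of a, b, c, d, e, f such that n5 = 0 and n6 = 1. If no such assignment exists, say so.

Check with a=1 b=1 c=0 d=1 e=0 f=1:
n1 = e NOR c = 0 NOR 0 = 1
n2 = a AND n1 = 1 AND 1 = 1
n3 = b OR n2 = 1 OR 1 = 1
n4 = f AND d = 1 AND 1 = 1
n5 = n3 XOR n4 = 1 XOR 1 = 0
n6 = n3 AND n1 = 1 AND 1 = 1
So n5 = 0 and n6 = 1.

a=1 b=1 c=0 d=1 e=0 f=1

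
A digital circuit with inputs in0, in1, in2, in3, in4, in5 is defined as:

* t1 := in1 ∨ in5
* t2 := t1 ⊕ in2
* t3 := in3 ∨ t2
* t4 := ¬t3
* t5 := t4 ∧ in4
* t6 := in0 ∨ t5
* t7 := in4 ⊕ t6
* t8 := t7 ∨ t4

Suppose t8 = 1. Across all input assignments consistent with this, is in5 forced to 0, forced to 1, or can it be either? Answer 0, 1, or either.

either

Both values of in5 occur among assignments with t8 = 1:
  in5=0: in0=0, in1=0, in2=0, in3=0, in4=0, in5=0
  in5=1: in0=0, in1=0, in2=0, in3=0, in4=1, in5=1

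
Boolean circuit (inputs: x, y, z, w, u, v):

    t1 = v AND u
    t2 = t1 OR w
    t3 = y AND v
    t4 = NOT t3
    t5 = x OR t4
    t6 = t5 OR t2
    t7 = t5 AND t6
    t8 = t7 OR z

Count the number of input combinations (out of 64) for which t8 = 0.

t8 = t7 OR z must be 0, so both t7 = 0 and z = 0.
t7 = t5 AND t6 must be 0, so at least one of t5, t6 is 0.
Satisfying assignments:
  x=0, y=1, z=0, w=0, u=0, v=1
  x=0, y=1, z=0, w=0, u=1, v=1
  x=0, y=1, z=0, w=1, u=0, v=1
  x=0, y=1, z=0, w=1, u=1, v=1

4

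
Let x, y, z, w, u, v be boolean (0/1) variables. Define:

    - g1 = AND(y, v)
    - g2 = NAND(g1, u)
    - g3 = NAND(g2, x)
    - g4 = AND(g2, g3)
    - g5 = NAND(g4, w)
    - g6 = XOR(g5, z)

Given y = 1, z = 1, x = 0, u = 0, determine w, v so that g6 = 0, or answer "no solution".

g6 = XOR(g5, z) must be 0, so g5 and z are equal.
Check with y = 1, z = 1, x = 0, u = 0 and w=0, v=1:
g1 = AND(y, v) = AND(1, 1) = 1
g2 = NAND(g1, u) = NAND(1, 0) = 1
g3 = NAND(g2, x) = NAND(1, 0) = 1
g4 = AND(g2, g3) = AND(1, 1) = 1
g5 = NAND(g4, w) = NAND(1, 0) = 1
g6 = XOR(g5, z) = XOR(1, 1) = 0
So g6 = 0.

w=0, v=1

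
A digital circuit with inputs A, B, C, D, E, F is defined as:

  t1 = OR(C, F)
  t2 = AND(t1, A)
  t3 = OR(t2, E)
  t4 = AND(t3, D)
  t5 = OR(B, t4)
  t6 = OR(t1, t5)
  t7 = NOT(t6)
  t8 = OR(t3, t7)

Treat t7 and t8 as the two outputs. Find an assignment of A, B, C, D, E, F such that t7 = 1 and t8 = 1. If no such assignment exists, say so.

Check with A=1, B=0, C=0, D=0, E=1, F=0:
t1 = OR(C, F) = OR(0, 0) = 0
t2 = AND(t1, A) = AND(0, 1) = 0
t3 = OR(t2, E) = OR(0, 1) = 1
t4 = AND(t3, D) = AND(1, 0) = 0
t5 = OR(B, t4) = OR(0, 0) = 0
t6 = OR(t1, t5) = OR(0, 0) = 0
t7 = NOT(t6) = NOT 0 = 1
t8 = OR(t3, t7) = OR(1, 1) = 1
So t7 = 1 and t8 = 1.

A=1, B=0, C=0, D=0, E=1, F=0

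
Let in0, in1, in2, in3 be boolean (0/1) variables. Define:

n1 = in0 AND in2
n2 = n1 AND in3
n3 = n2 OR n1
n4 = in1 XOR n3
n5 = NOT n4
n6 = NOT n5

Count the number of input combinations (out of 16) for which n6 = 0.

n6 = NOT n5 must be 0, so n5 = 1.
n5 = NOT n4 must be 1, so n4 = 0.
n4 = in1 XOR n3 must be 0, so in1 and n3 are equal.
Enumerating the 16 input combinations, 8 give n6 = 0 and 8 give n6 = 1.

8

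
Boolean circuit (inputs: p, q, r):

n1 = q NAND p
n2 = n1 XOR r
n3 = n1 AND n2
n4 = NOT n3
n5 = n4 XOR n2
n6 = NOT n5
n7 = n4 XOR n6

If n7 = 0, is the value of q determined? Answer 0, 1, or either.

Both values of q occur among assignments with n7 = 0:
  q=0: p=0, q=0, r=0
  q=1: p=0, q=1, r=0

either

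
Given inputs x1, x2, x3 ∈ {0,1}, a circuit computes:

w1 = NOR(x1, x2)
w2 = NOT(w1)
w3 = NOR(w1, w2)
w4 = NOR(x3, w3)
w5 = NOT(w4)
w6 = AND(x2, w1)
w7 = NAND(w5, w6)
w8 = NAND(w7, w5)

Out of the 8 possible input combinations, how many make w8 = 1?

w8 = NAND(w7, w5) must be 1, so at least one of w7, w5 is 0.
Satisfying assignments:
  x1=0, x2=0, x3=0
  x1=0, x2=1, x3=0
  x1=1, x2=0, x3=0
  x1=1, x2=1, x3=0

4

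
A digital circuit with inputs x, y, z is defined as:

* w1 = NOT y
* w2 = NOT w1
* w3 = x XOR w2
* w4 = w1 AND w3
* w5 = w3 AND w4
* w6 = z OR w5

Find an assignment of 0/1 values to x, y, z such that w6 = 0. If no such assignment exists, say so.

x=0 y=1 z=0

w6 = z OR w5 must be 0, so both z = 0 and w5 = 0.
Check with x=0 y=1 z=0:
w1 = NOT y = NOT 1 = 0
w2 = NOT w1 = NOT 0 = 1
w3 = x XOR w2 = 0 XOR 1 = 1
w4 = w1 AND w3 = 0 AND 1 = 0
w5 = w3 AND w4 = 1 AND 0 = 0
w6 = z OR w5 = 0 OR 0 = 0
So w6 = 0 as required.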